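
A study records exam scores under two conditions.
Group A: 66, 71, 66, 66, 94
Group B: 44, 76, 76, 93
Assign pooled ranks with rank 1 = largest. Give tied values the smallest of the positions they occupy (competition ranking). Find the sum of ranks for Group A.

24

Sorted (descending): 94, 93, 76, 76, 71, 66, 66, 66, 44
The 2 values of 76 occupy positions 3–4 → each gets rank 3.
The 3 values of 66 occupy positions 6–8 → each gets rank 6.
Group A values → pooled ranks: 66→6, 71→5, 66→6, 66→6, 94→1
Rank sum = 6 + 5 + 6 + 6 + 1 = 24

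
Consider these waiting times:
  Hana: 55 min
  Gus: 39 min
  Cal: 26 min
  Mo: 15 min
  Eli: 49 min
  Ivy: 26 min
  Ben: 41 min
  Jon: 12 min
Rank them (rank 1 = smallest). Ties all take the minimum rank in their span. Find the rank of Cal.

Sorted (ascending): 12, 15, 26, 26, 39, 41, 49, 55
The 2 values of 26 occupy positions 3–4 → each gets rank 3.
Cal has value 26 min → rank 3.

3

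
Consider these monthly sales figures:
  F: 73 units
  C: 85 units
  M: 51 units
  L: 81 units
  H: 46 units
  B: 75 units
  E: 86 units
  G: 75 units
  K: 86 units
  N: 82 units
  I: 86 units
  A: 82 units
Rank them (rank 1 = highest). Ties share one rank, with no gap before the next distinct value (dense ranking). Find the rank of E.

Sorted (descending): 86, 86, 86, 85, 82, 82, 81, 75, 75, 73, 51, 46
The 3 values of 86 share dense rank 1.
The 2 values of 82 share dense rank 3.
The 2 values of 75 share dense rank 5.
Remaining distinct values take the next consecutive integers.
E has value 86 units → rank 1.

1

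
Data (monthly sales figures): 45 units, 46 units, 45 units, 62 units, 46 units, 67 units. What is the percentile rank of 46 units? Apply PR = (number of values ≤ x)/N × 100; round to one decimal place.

66.7

N = 6.
Strictly below 46: 2. Equal to 46: 2.
PR = 4/6 × 100 = 66.7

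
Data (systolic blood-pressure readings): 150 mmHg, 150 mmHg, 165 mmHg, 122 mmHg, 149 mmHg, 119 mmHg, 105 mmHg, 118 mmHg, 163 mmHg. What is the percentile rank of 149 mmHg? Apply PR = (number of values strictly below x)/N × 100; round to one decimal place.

44.4

N = 9.
Strictly below 149: 4. Equal to 149: 1.
PR = 4/9 × 100 = 44.4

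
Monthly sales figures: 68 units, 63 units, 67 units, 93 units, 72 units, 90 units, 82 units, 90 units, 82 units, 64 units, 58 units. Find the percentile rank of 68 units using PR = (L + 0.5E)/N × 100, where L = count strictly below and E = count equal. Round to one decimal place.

N = 11.
Strictly below 68: 4. Equal to 68: 1.
PR = (4 + 0.5·1)/11 × 100 = 40.9

40.9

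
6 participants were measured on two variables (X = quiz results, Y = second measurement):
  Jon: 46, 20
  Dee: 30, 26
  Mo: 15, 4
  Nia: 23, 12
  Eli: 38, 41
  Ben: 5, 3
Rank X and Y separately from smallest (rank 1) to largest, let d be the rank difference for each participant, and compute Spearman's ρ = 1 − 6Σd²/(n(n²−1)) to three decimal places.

0.829

Ranks of variable 1: 6, 4, 2, 3, 5, 1
Ranks of variable 2: 4, 5, 2, 3, 6, 1
d = r₁ − r₂: 2, -1, 0, 0, -1, 0
d²: 4, 1, 0, 0, 1, 0; Σd² = 6
ρ = 1 − 6·6/(6·35) = 1 − 36/210 = 0.829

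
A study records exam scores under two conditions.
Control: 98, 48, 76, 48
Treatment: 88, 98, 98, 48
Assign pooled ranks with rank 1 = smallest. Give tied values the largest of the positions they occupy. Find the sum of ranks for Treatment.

24

Sorted (ascending): 48, 48, 48, 76, 88, 98, 98, 98
The 3 values of 48 occupy positions 1–3 → each gets rank 3.
The 3 values of 98 occupy positions 6–8 → each gets rank 8.
Treatment values → pooled ranks: 88→5, 98→8, 98→8, 48→3
Rank sum = 5 + 8 + 8 + 3 = 24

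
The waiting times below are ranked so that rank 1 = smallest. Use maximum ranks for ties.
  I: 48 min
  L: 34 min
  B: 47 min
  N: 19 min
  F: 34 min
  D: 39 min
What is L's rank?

Sorted (ascending): 19, 34, 34, 39, 47, 48
The 2 values of 34 occupy positions 2–3 → each gets rank 3.
L has value 34 min → rank 3.

3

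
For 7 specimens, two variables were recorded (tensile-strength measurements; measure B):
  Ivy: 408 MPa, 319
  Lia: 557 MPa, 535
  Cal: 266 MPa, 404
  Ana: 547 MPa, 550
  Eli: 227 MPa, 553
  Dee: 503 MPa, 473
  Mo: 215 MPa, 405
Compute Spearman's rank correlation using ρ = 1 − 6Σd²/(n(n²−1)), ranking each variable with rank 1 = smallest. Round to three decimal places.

0.214

Ranks of variable 1: 4, 7, 3, 6, 2, 5, 1
Ranks of variable 2: 1, 5, 2, 6, 7, 4, 3
d = r₁ − r₂: 3, 2, 1, 0, -5, 1, -2
d²: 9, 4, 1, 0, 25, 1, 4; Σd² = 44
ρ = 1 − 6·44/(7·48) = 1 − 264/336 = 0.214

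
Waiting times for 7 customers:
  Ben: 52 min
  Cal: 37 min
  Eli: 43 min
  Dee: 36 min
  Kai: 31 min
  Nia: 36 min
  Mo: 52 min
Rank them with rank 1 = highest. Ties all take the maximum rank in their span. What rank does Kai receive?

7

Sorted (descending): 52, 52, 43, 37, 36, 36, 31
The 2 values of 52 occupy positions 1–2 → each gets rank 2.
The 2 values of 36 occupy positions 5–6 → each gets rank 6.
Kai has value 31 min → rank 7.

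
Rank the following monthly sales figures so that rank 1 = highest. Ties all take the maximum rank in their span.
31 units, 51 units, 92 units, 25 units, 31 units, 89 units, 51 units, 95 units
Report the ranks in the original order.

7, 5, 2, 8, 7, 3, 5, 1

Sorted (descending): 95, 92, 89, 51, 51, 31, 31, 25
The 2 values of 51 occupy positions 4–5 → each gets rank 5.
The 2 values of 31 occupy positions 6–7 → each gets rank 7.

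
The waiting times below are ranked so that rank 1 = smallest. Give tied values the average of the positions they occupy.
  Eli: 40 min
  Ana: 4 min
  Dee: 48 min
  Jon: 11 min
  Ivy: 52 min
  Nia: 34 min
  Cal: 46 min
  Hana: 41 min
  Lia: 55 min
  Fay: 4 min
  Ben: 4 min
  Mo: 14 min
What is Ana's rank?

2

Sorted (ascending): 4, 4, 4, 11, 14, 34, 40, 41, 46, 48, 52, 55
The 3 values of 4 occupy positions 1–3 → average rank 2.
Ana has value 4 min → rank 2.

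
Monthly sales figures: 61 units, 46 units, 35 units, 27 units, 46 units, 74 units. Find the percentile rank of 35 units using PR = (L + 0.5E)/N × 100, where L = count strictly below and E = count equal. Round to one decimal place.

N = 6.
Strictly below 35: 1. Equal to 35: 1.
PR = (1 + 0.5·1)/6 × 100 = 25.0

25.0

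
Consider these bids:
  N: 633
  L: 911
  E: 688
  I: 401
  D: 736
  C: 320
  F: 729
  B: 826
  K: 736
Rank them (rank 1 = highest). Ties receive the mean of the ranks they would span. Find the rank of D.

3.5

Sorted (descending): 911, 826, 736, 736, 729, 688, 633, 401, 320
The 2 values of 736 occupy positions 3–4 → average rank (3+4)/2 = 3.5.
D has value 736 → rank 3.5.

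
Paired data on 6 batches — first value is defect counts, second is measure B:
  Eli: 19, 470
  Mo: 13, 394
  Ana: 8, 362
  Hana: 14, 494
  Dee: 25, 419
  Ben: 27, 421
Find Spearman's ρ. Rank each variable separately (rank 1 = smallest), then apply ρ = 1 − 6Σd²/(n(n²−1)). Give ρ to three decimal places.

0.486

Ranks of variable 1: 4, 2, 1, 3, 5, 6
Ranks of variable 2: 5, 2, 1, 6, 3, 4
d = r₁ − r₂: -1, 0, 0, -3, 2, 2
d²: 1, 0, 0, 9, 4, 4; Σd² = 18
ρ = 1 − 6·18/(6·35) = 1 − 108/210 = 0.486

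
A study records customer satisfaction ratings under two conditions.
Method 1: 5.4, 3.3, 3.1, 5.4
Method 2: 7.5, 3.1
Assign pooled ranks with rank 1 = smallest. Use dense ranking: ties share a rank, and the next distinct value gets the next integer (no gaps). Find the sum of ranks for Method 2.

5

Sorted (ascending): 3.1, 3.1, 3.3, 5.4, 5.4, 7.5
The 2 values of 3.1 share dense rank 1.
The 2 values of 5.4 share dense rank 3.
Remaining distinct values take the next consecutive integers.
Method 2 values → pooled ranks: 7.5→4, 3.1→1
Rank sum = 4 + 1 = 5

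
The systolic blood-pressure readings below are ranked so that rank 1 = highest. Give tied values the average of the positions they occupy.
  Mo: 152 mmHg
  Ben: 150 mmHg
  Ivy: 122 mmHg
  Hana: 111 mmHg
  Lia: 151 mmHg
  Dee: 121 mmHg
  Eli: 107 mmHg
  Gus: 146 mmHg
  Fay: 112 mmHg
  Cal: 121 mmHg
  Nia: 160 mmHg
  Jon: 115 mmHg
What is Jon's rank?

Sorted (descending): 160, 152, 151, 150, 146, 122, 121, 121, 115, 112, 111, 107
The 2 values of 121 occupy positions 7–8 → average rank (7+8)/2 = 7.5.
Jon has value 115 mmHg → rank 9.

9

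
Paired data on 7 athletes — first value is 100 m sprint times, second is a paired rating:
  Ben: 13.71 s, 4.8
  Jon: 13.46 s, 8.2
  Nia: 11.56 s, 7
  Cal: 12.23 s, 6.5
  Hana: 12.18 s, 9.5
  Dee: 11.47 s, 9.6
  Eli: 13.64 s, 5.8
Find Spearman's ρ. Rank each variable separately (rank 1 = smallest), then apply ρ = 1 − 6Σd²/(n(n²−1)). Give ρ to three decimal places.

-0.821

Ranks of variable 1: 7, 5, 2, 4, 3, 1, 6
Ranks of variable 2: 1, 5, 4, 3, 6, 7, 2
d = r₁ − r₂: 6, 0, -2, 1, -3, -6, 4
d²: 36, 0, 4, 1, 9, 36, 16; Σd² = 102
ρ = 1 − 6·102/(7·48) = 1 − 612/336 = -0.821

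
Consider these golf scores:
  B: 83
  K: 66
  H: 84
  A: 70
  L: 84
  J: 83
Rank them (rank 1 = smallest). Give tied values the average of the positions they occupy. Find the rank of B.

Sorted (ascending): 66, 70, 83, 83, 84, 84
The 2 values of 83 occupy positions 3–4 → average rank (3+4)/2 = 3.5.
The 2 values of 84 occupy positions 5–6 → average rank (5+6)/2 = 5.5.
B has value 83 → rank 3.5.

3.5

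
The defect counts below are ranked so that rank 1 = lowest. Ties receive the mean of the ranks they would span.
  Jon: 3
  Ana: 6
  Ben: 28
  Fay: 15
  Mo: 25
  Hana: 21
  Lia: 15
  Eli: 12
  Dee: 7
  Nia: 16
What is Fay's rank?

Sorted (ascending): 3, 6, 7, 12, 15, 15, 16, 21, 25, 28
The 2 values of 15 occupy positions 5–6 → average rank (5+6)/2 = 5.5.
Fay has value 15 → rank 5.5.

5.5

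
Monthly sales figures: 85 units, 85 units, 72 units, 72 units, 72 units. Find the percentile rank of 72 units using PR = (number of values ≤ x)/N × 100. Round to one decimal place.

60.0

N = 5.
Strictly below 72: 0. Equal to 72: 3.
PR = 3/5 × 100 = 60.0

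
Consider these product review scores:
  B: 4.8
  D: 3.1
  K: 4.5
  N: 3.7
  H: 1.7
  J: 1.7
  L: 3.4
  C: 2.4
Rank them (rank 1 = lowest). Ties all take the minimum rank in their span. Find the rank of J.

1

Sorted (ascending): 1.7, 1.7, 2.4, 3.1, 3.4, 3.7, 4.5, 4.8
The 2 values of 1.7 occupy positions 1–2 → each gets rank 1.
J has value 1.7 → rank 1.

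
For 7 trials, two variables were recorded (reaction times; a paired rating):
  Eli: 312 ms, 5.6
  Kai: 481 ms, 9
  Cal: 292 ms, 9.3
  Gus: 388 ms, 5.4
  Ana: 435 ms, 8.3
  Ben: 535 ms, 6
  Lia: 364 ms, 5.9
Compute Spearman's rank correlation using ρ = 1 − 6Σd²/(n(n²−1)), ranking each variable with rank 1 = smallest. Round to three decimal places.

0.036

Ranks of variable 1: 2, 6, 1, 4, 5, 7, 3
Ranks of variable 2: 2, 6, 7, 1, 5, 4, 3
d = r₁ − r₂: 0, 0, -6, 3, 0, 3, 0
d²: 0, 0, 36, 9, 0, 9, 0; Σd² = 54
ρ = 1 − 6·54/(7·48) = 1 − 324/336 = 0.036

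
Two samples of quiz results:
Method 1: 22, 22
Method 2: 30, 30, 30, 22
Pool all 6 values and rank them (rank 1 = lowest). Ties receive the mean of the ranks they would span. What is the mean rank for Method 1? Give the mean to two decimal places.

Sorted (ascending): 22, 22, 22, 30, 30, 30
The 3 values of 22 occupy positions 1–3 → average rank 2.
The 3 values of 30 occupy positions 4–6 → average rank 5.
Method 1 values → pooled ranks: 22→2, 22→2
Mean rank = (2 + 2) / 2 = 2.00

2.00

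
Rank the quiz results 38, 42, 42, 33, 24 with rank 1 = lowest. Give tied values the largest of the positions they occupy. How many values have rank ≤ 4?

Sorted (ascending): 24, 33, 38, 42, 42
The 2 values of 42 occupy positions 4–5 → each gets rank 5.
Ranks ≤ 4: {1, 2, 3} → 3 values.

3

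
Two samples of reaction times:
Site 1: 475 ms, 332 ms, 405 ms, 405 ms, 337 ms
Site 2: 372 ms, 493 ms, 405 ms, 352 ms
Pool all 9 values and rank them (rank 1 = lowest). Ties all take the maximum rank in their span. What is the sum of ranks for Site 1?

Sorted (ascending): 332, 337, 352, 372, 405, 405, 405, 475, 493
The 3 values of 405 occupy positions 5–7 → each gets rank 7.
Site 1 values → pooled ranks: 475→8, 332→1, 405→7, 405→7, 337→2
Rank sum = 8 + 1 + 7 + 7 + 2 = 25

25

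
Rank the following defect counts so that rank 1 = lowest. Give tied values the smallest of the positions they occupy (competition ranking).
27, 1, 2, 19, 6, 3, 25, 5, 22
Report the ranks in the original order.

9, 1, 2, 6, 5, 3, 8, 4, 7

Sorted (ascending): 1, 2, 3, 5, 6, 19, 22, 25, 27
No ties — each value takes its position as its rank.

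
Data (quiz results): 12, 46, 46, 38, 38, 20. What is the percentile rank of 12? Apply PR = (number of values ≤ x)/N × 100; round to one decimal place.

N = 6.
Strictly below 12: 0. Equal to 12: 1.
PR = 1/6 × 100 = 16.7

16.7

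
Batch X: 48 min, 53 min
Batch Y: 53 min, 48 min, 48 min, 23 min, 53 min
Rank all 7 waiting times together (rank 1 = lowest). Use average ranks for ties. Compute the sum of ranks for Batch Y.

19

Sorted (ascending): 23, 48, 48, 48, 53, 53, 53
The 3 values of 48 occupy positions 2–4 → average rank 3.
The 3 values of 53 occupy positions 5–7 → average rank 6.
Batch Y values → pooled ranks: 53→6, 48→3, 48→3, 23→1, 53→6
Rank sum = 6 + 3 + 3 + 1 + 6 = 19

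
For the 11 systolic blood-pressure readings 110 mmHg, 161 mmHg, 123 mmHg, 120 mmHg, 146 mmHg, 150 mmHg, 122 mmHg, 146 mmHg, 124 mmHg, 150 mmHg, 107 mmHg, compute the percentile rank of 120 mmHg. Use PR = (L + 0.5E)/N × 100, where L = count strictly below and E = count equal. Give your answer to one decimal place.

22.7

N = 11.
Strictly below 120: 2. Equal to 120: 1.
PR = (2 + 0.5·1)/11 × 100 = 22.7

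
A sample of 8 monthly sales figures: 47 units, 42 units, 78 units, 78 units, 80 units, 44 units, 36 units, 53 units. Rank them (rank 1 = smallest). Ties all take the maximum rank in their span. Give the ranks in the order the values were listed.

4, 2, 7, 7, 8, 3, 1, 5

Sorted (ascending): 36, 42, 44, 47, 53, 78, 78, 80
The 2 values of 78 occupy positions 6–7 → each gets rank 7.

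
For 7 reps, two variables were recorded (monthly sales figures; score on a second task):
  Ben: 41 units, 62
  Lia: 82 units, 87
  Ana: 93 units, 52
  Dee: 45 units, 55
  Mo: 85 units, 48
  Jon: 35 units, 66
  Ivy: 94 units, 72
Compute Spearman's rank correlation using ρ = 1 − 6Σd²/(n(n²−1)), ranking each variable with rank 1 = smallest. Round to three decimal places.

Ranks of variable 1: 2, 4, 6, 3, 5, 1, 7
Ranks of variable 2: 4, 7, 2, 3, 1, 5, 6
d = r₁ − r₂: -2, -3, 4, 0, 4, -4, 1
d²: 4, 9, 16, 0, 16, 16, 1; Σd² = 62
ρ = 1 − 6·62/(7·48) = 1 − 372/336 = -0.107

-0.107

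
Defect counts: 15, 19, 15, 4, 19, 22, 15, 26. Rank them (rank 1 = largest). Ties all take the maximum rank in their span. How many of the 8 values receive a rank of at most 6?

Sorted (descending): 26, 22, 19, 19, 15, 15, 15, 4
The 2 values of 19 occupy positions 3–4 → each gets rank 4.
The 3 values of 15 occupy positions 5–7 → each gets rank 7.
Ranks ≤ 6: {1, 2, 4, 4} → 4 values.

4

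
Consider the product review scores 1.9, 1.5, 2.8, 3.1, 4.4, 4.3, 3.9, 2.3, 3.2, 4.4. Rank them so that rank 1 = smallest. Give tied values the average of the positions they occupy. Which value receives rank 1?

1.5

Sorted (ascending): 1.5, 1.9, 2.3, 2.8, 3.1, 3.2, 3.9, 4.3, 4.4, 4.4
The 2 values of 4.4 occupy positions 9–10 → average rank (9+10)/2 = 9.5.
Rank 1 → value 1.5.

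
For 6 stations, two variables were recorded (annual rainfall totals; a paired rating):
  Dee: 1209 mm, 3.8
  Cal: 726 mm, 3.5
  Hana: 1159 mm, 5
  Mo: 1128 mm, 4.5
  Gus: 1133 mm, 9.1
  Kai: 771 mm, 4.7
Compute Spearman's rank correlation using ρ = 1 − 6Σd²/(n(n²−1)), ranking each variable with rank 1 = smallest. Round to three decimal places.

0.314

Ranks of variable 1: 6, 1, 5, 3, 4, 2
Ranks of variable 2: 2, 1, 5, 3, 6, 4
d = r₁ − r₂: 4, 0, 0, 0, -2, -2
d²: 16, 0, 0, 0, 4, 4; Σd² = 24
ρ = 1 − 6·24/(6·35) = 1 − 144/210 = 0.314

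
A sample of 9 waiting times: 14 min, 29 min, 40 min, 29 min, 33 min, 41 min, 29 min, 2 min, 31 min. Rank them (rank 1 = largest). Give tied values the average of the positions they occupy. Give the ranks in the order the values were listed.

8, 6, 2, 6, 3, 1, 6, 9, 4

Sorted (descending): 41, 40, 33, 31, 29, 29, 29, 14, 2
The 3 values of 29 occupy positions 5–7 → average rank 6.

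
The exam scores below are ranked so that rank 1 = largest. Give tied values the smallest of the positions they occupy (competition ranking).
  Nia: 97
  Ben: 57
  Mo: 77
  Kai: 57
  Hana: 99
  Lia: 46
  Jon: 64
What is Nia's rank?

2

Sorted (descending): 99, 97, 77, 64, 57, 57, 46
The 2 values of 57 occupy positions 5–6 → each gets rank 5.
Nia has value 97 → rank 2.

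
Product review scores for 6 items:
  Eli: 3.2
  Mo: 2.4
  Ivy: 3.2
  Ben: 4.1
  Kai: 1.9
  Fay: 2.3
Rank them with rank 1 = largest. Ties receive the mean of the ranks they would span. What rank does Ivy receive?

Sorted (descending): 4.1, 3.2, 3.2, 2.4, 2.3, 1.9
The 2 values of 3.2 occupy positions 2–3 → average rank (2+3)/2 = 2.5.
Ivy has value 3.2 → rank 2.5.

2.5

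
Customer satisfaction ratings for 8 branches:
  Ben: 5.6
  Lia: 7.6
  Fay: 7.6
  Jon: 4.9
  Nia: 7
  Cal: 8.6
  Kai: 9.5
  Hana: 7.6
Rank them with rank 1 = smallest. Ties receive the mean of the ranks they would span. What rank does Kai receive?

Sorted (ascending): 4.9, 5.6, 7, 7.6, 7.6, 7.6, 8.6, 9.5
The 3 values of 7.6 occupy positions 4–6 → average rank 5.
Kai has value 9.5 → rank 8.

8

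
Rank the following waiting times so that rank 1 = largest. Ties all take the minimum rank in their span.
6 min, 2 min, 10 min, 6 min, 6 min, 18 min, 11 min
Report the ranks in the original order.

Sorted (descending): 18, 11, 10, 6, 6, 6, 2
The 3 values of 6 occupy positions 4–6 → each gets rank 4.

4, 7, 3, 4, 4, 1, 2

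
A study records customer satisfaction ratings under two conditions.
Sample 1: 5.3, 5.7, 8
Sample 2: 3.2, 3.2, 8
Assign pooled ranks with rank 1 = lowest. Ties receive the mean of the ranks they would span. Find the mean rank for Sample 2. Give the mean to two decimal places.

2.83

Sorted (ascending): 3.2, 3.2, 5.3, 5.7, 8, 8
The 2 values of 3.2 occupy positions 1–2 → average rank (1+2)/2 = 1.5.
The 2 values of 8 occupy positions 5–6 → average rank (5+6)/2 = 5.5.
Sample 2 values → pooled ranks: 3.2→1.5, 3.2→1.5, 8→5.5
Mean rank = (1.5 + 1.5 + 5.5) / 3 = 2.83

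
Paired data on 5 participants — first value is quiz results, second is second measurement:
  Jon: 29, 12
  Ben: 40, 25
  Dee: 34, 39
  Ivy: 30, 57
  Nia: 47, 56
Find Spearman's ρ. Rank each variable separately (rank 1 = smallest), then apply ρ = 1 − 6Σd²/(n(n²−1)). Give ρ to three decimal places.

0.300

Ranks of variable 1: 1, 4, 3, 2, 5
Ranks of variable 2: 1, 2, 3, 5, 4
d = r₁ − r₂: 0, 2, 0, -3, 1
d²: 0, 4, 0, 9, 1; Σd² = 14
ρ = 1 − 6·14/(5·24) = 1 − 84/120 = 0.300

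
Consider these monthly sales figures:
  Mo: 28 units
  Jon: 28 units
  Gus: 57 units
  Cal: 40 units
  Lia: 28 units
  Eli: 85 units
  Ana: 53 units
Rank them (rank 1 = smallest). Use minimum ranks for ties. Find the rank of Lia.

Sorted (ascending): 28, 28, 28, 40, 53, 57, 85
The 3 values of 28 occupy positions 1–3 → each gets rank 1.
Lia has value 28 units → rank 1.

1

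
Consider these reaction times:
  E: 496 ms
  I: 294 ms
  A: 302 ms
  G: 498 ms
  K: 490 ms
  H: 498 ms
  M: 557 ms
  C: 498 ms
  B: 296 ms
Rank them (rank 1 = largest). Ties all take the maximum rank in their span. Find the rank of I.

9

Sorted (descending): 557, 498, 498, 498, 496, 490, 302, 296, 294
The 3 values of 498 occupy positions 2–4 → each gets rank 4.
I has value 294 ms → rank 9.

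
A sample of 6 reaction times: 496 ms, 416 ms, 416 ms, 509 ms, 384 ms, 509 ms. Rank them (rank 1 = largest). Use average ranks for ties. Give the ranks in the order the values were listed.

Sorted (descending): 509, 509, 496, 416, 416, 384
The 2 values of 509 occupy positions 1–2 → average rank (1+2)/2 = 1.5.
The 2 values of 416 occupy positions 4–5 → average rank (4+5)/2 = 4.5.

3, 4.5, 4.5, 1.5, 6, 1.5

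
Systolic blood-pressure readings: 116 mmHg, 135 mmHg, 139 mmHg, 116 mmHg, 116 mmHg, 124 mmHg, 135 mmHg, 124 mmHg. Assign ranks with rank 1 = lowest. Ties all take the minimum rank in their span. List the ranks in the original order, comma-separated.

Sorted (ascending): 116, 116, 116, 124, 124, 135, 135, 139
The 3 values of 116 occupy positions 1–3 → each gets rank 1.
The 2 values of 124 occupy positions 4–5 → each gets rank 4.
The 2 values of 135 occupy positions 6–7 → each gets rank 6.

1, 6, 8, 1, 1, 4, 6, 4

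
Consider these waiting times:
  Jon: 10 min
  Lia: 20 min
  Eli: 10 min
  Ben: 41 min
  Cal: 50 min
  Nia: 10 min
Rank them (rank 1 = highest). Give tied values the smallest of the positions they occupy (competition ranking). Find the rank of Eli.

4

Sorted (descending): 50, 41, 20, 10, 10, 10
The 3 values of 10 occupy positions 4–6 → each gets rank 4.
Eli has value 10 min → rank 4.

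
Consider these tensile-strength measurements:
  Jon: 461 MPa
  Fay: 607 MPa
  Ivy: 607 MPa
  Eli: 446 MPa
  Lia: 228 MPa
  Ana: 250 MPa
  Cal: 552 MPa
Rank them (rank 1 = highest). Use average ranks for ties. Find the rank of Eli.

Sorted (descending): 607, 607, 552, 461, 446, 250, 228
The 2 values of 607 occupy positions 1–2 → average rank (1+2)/2 = 1.5.
Eli has value 446 MPa → rank 5.

5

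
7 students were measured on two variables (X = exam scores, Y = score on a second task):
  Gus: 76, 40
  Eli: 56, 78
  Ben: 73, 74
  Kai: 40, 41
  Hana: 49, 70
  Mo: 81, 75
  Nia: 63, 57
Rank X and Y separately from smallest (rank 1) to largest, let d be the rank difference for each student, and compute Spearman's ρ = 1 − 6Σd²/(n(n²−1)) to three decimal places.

Ranks of variable 1: 6, 3, 5, 1, 2, 7, 4
Ranks of variable 2: 1, 7, 5, 2, 4, 6, 3
d = r₁ − r₂: 5, -4, 0, -1, -2, 1, 1
d²: 25, 16, 0, 1, 4, 1, 1; Σd² = 48
ρ = 1 − 6·48/(7·48) = 1 − 288/336 = 0.143

0.143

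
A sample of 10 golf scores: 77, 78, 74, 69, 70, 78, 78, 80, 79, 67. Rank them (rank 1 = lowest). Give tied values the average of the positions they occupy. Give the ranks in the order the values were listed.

5, 7, 4, 2, 3, 7, 7, 10, 9, 1

Sorted (ascending): 67, 69, 70, 74, 77, 78, 78, 78, 79, 80
The 3 values of 78 occupy positions 6–8 → average rank 7.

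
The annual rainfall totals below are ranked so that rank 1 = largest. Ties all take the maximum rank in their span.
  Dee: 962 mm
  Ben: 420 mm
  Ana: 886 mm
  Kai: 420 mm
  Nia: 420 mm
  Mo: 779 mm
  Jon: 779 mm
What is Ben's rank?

Sorted (descending): 962, 886, 779, 779, 420, 420, 420
The 2 values of 779 occupy positions 3–4 → each gets rank 4.
The 3 values of 420 occupy positions 5–7 → each gets rank 7.
Ben has value 420 mm → rank 7.

7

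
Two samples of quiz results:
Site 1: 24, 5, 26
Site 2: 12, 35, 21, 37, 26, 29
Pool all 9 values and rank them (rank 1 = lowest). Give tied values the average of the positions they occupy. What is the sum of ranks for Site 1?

10.5

Sorted (ascending): 5, 12, 21, 24, 26, 26, 29, 35, 37
The 2 values of 26 occupy positions 5–6 → average rank (5+6)/2 = 5.5.
Site 1 values → pooled ranks: 24→4, 5→1, 26→5.5
Rank sum = 4 + 1 + 5.5 = 10.5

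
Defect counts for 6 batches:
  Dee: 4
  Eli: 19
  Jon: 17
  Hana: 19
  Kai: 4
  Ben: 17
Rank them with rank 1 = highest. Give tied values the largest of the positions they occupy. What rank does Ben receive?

Sorted (descending): 19, 19, 17, 17, 4, 4
The 2 values of 19 occupy positions 1–2 → each gets rank 2.
The 2 values of 17 occupy positions 3–4 → each gets rank 4.
The 2 values of 4 occupy positions 5–6 → each gets rank 6.
Ben has value 17 → rank 4.

4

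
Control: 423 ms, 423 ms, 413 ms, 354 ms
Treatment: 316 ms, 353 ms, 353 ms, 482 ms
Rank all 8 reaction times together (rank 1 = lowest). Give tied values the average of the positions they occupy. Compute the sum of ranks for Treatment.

Sorted (ascending): 316, 353, 353, 354, 413, 423, 423, 482
The 2 values of 353 occupy positions 2–3 → average rank (2+3)/2 = 2.5.
The 2 values of 423 occupy positions 6–7 → average rank (6+7)/2 = 6.5.
Treatment values → pooled ranks: 316→1, 353→2.5, 353→2.5, 482→8
Rank sum = 1 + 2.5 + 2.5 + 8 = 14

14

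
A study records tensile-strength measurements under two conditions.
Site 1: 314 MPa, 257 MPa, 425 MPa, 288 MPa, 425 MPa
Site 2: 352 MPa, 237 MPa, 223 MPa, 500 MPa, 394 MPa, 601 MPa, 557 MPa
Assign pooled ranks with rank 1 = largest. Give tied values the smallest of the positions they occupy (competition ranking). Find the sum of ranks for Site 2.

Sorted (descending): 601, 557, 500, 425, 425, 394, 352, 314, 288, 257, 237, 223
The 2 values of 425 occupy positions 4–5 → each gets rank 4.
Site 2 values → pooled ranks: 352→7, 237→11, 223→12, 500→3, 394→6, 601→1, 557→2
Rank sum = 7 + 11 + 12 + 3 + 6 + 1 + 2 = 42

42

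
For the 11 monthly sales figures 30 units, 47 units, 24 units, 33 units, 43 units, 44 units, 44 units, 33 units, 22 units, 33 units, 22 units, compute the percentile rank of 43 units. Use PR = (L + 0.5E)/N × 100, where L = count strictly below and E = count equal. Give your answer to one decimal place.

68.2

N = 11.
Strictly below 43: 7. Equal to 43: 1.
PR = (7 + 0.5·1)/11 × 100 = 68.2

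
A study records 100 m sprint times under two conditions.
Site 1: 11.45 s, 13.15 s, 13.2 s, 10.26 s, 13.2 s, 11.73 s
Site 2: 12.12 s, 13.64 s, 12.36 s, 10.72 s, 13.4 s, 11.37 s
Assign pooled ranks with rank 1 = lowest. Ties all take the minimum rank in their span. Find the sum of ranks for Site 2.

Sorted (ascending): 10.26, 10.72, 11.37, 11.45, 11.73, 12.12, 12.36, 13.15, 13.2, 13.2, 13.4, 13.64
The 2 values of 13.2 occupy positions 9–10 → each gets rank 9.
Site 2 values → pooled ranks: 12.12→6, 13.64→12, 12.36→7, 10.72→2, 13.4→11, 11.37→3
Rank sum = 6 + 12 + 7 + 2 + 11 + 3 = 41

41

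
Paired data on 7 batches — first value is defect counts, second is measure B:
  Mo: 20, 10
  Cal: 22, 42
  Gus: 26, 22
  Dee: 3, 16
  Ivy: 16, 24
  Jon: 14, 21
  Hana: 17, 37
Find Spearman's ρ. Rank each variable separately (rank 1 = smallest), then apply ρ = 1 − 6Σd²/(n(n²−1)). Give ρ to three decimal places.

0.357

Ranks of variable 1: 5, 6, 7, 1, 3, 2, 4
Ranks of variable 2: 1, 7, 4, 2, 5, 3, 6
d = r₁ − r₂: 4, -1, 3, -1, -2, -1, -2
d²: 16, 1, 9, 1, 4, 1, 4; Σd² = 36
ρ = 1 − 6·36/(7·48) = 1 − 216/336 = 0.357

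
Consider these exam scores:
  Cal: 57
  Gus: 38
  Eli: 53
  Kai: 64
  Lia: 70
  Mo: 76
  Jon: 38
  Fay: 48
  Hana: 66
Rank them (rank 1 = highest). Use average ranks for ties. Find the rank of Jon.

Sorted (descending): 76, 70, 66, 64, 57, 53, 48, 38, 38
The 2 values of 38 occupy positions 8–9 → average rank (8+9)/2 = 8.5.
Jon has value 38 → rank 8.5.

8.5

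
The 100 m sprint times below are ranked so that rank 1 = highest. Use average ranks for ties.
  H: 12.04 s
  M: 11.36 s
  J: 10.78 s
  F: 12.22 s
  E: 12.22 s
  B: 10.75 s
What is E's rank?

Sorted (descending): 12.22, 12.22, 12.04, 11.36, 10.78, 10.75
The 2 values of 12.22 occupy positions 1–2 → average rank (1+2)/2 = 1.5.
E has value 12.22 s → rank 1.5.

1.5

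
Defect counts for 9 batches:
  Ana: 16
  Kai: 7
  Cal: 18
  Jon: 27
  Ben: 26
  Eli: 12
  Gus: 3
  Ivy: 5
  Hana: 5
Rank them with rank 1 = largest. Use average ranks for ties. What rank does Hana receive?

Sorted (descending): 27, 26, 18, 16, 12, 7, 5, 5, 3
The 2 values of 5 occupy positions 7–8 → average rank (7+8)/2 = 7.5.
Hana has value 5 → rank 7.5.

7.5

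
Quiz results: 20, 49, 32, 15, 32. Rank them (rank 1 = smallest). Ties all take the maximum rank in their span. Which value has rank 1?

15

Sorted (ascending): 15, 20, 32, 32, 49
The 2 values of 32 occupy positions 3–4 → each gets rank 4.
Rank 1 → value 15.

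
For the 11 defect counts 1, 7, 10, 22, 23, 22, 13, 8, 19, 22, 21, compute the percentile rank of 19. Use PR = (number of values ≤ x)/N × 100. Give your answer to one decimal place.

54.5

N = 11.
Strictly below 19: 5. Equal to 19: 1.
PR = 6/11 × 100 = 54.5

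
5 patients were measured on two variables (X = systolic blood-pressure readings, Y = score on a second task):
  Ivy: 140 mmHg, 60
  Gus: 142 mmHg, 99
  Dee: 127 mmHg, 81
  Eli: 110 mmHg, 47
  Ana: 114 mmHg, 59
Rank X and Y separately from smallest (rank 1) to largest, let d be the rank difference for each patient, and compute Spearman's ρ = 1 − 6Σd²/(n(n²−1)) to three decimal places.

0.900

Ranks of variable 1: 4, 5, 3, 1, 2
Ranks of variable 2: 3, 5, 4, 1, 2
d = r₁ − r₂: 1, 0, -1, 0, 0
d²: 1, 0, 1, 0, 0; Σd² = 2
ρ = 1 − 6·2/(5·24) = 1 − 12/120 = 0.900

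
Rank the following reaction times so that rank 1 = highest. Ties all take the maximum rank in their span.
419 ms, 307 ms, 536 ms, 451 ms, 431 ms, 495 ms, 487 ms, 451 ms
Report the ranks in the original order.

7, 8, 1, 5, 6, 2, 3, 5

Sorted (descending): 536, 495, 487, 451, 451, 431, 419, 307
The 2 values of 451 occupy positions 4–5 → each gets rank 5.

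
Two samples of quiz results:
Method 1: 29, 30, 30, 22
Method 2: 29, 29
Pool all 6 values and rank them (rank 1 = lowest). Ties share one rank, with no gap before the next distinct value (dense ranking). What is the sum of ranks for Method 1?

9

Sorted (ascending): 22, 29, 29, 29, 30, 30
The 3 values of 29 share dense rank 2.
The 2 values of 30 share dense rank 3.
Remaining distinct values take the next consecutive integers.
Method 1 values → pooled ranks: 29→2, 30→3, 30→3, 22→1
Rank sum = 2 + 3 + 3 + 1 = 9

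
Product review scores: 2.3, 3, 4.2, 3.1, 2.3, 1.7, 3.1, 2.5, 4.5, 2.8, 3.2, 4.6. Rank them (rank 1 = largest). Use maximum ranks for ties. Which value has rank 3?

4.2

Sorted (descending): 4.6, 4.5, 4.2, 3.2, 3.1, 3.1, 3, 2.8, 2.5, 2.3, 2.3, 1.7
The 2 values of 3.1 occupy positions 5–6 → each gets rank 6.
The 2 values of 2.3 occupy positions 10–11 → each gets rank 11.
Rank 3 → value 4.2.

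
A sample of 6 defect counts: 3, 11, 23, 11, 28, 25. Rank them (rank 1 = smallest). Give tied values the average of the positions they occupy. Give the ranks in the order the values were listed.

1, 2.5, 4, 2.5, 6, 5

Sorted (ascending): 3, 11, 11, 23, 25, 28
The 2 values of 11 occupy positions 2–3 → average rank (2+3)/2 = 2.5.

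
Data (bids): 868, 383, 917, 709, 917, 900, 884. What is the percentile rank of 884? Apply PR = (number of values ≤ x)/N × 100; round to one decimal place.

N = 7.
Strictly below 884: 3. Equal to 884: 1.
PR = 4/7 × 100 = 57.1

57.1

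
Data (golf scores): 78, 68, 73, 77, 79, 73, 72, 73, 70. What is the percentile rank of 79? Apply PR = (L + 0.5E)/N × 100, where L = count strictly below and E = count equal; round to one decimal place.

N = 9.
Strictly below 79: 8. Equal to 79: 1.
PR = (8 + 0.5·1)/9 × 100 = 94.4

94.4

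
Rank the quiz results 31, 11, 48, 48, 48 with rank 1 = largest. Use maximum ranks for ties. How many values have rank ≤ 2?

0

Sorted (descending): 48, 48, 48, 31, 11
The 3 values of 48 occupy positions 1–3 → each gets rank 3.
Ranks ≤ 2: {} → 0 values.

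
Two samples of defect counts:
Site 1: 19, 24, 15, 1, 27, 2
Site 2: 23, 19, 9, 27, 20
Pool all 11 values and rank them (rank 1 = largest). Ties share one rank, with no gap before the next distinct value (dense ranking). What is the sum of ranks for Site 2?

Sorted (descending): 27, 27, 24, 23, 20, 19, 19, 15, 9, 2, 1
The 2 values of 27 share dense rank 1.
The 2 values of 19 share dense rank 5.
Remaining distinct values take the next consecutive integers.
Site 2 values → pooled ranks: 23→3, 19→5, 9→7, 27→1, 20→4
Rank sum = 3 + 5 + 7 + 1 + 4 = 20

20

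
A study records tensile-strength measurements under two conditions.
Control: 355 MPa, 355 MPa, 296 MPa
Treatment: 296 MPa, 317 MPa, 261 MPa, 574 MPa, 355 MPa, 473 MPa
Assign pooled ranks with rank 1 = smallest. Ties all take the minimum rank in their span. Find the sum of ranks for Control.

Sorted (ascending): 261, 296, 296, 317, 355, 355, 355, 473, 574
The 2 values of 296 occupy positions 2–3 → each gets rank 2.
The 3 values of 355 occupy positions 5–7 → each gets rank 5.
Control values → pooled ranks: 355→5, 355→5, 296→2
Rank sum = 5 + 5 + 2 = 12

12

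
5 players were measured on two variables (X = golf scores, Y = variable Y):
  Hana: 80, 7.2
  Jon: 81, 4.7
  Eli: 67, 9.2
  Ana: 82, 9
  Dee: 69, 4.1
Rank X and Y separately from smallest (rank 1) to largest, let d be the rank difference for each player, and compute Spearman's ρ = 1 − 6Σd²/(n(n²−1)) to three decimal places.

Ranks of variable 1: 3, 4, 1, 5, 2
Ranks of variable 2: 3, 2, 5, 4, 1
d = r₁ − r₂: 0, 2, -4, 1, 1
d²: 0, 4, 16, 1, 1; Σd² = 22
ρ = 1 − 6·22/(5·24) = 1 − 132/120 = -0.100

-0.100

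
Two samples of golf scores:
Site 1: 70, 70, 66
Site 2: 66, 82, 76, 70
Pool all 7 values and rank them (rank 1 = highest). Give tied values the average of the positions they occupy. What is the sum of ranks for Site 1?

14.5

Sorted (descending): 82, 76, 70, 70, 70, 66, 66
The 3 values of 70 occupy positions 3–5 → average rank 4.
The 2 values of 66 occupy positions 6–7 → average rank (6+7)/2 = 6.5.
Site 1 values → pooled ranks: 70→4, 70→4, 66→6.5
Rank sum = 4 + 4 + 6.5 = 14.5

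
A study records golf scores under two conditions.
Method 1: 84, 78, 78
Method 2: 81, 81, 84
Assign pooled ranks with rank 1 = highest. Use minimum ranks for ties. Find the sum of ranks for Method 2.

Sorted (descending): 84, 84, 81, 81, 78, 78
The 2 values of 84 occupy positions 1–2 → each gets rank 1.
The 2 values of 81 occupy positions 3–4 → each gets rank 3.
The 2 values of 78 occupy positions 5–6 → each gets rank 5.
Method 2 values → pooled ranks: 81→3, 81→3, 84→1
Rank sum = 3 + 3 + 1 = 7

7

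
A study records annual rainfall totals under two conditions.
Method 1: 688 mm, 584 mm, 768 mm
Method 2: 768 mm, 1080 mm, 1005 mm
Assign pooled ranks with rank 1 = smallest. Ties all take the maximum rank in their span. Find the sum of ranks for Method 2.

Sorted (ascending): 584, 688, 768, 768, 1005, 1080
The 2 values of 768 occupy positions 3–4 → each gets rank 4.
Method 2 values → pooled ranks: 768→4, 1080→6, 1005→5
Rank sum = 4 + 6 + 5 = 15

15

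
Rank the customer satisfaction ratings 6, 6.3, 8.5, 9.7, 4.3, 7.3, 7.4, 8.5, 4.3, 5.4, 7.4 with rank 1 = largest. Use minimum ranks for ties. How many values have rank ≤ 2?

Sorted (descending): 9.7, 8.5, 8.5, 7.4, 7.4, 7.3, 6.3, 6, 5.4, 4.3, 4.3
The 2 values of 8.5 occupy positions 2–3 → each gets rank 2.
The 2 values of 7.4 occupy positions 4–5 → each gets rank 4.
The 2 values of 4.3 occupy positions 10–11 → each gets rank 10.
Ranks ≤ 2: {1, 2, 2} → 3 values.

3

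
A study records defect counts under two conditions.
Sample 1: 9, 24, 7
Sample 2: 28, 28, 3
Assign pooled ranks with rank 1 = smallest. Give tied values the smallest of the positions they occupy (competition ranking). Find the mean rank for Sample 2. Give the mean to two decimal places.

Sorted (ascending): 3, 7, 9, 24, 28, 28
The 2 values of 28 occupy positions 5–6 → each gets rank 5.
Sample 2 values → pooled ranks: 28→5, 28→5, 3→1
Mean rank = (5 + 5 + 1) / 3 = 3.67

3.67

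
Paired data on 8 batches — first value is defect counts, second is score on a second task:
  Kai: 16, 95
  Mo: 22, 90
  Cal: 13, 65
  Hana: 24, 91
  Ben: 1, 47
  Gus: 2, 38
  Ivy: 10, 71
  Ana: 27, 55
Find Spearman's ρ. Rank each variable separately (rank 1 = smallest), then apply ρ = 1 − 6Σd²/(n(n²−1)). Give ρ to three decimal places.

Ranks of variable 1: 5, 6, 4, 7, 1, 2, 3, 8
Ranks of variable 2: 8, 6, 4, 7, 2, 1, 5, 3
d = r₁ − r₂: -3, 0, 0, 0, -1, 1, -2, 5
d²: 9, 0, 0, 0, 1, 1, 4, 25; Σd² = 40
ρ = 1 − 6·40/(8·63) = 1 − 240/504 = 0.524

0.524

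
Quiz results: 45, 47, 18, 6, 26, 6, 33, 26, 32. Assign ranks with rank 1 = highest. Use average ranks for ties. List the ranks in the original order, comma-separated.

Sorted (descending): 47, 45, 33, 32, 26, 26, 18, 6, 6
The 2 values of 26 occupy positions 5–6 → average rank (5+6)/2 = 5.5.
The 2 values of 6 occupy positions 8–9 → average rank (8+9)/2 = 8.5.

2, 1, 7, 8.5, 5.5, 8.5, 3, 5.5, 4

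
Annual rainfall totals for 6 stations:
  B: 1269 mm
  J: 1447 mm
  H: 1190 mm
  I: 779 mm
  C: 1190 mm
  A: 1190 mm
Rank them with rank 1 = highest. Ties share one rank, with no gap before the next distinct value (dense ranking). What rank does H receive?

Sorted (descending): 1447, 1269, 1190, 1190, 1190, 779
The 3 values of 1190 share dense rank 3.
Remaining distinct values take the next consecutive integers.
H has value 1190 mm → rank 3.

3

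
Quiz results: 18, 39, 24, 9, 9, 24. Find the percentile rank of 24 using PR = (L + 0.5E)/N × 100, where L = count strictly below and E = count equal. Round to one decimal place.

N = 6.
Strictly below 24: 3. Equal to 24: 2.
PR = (3 + 0.5·2)/6 × 100 = 66.7

66.7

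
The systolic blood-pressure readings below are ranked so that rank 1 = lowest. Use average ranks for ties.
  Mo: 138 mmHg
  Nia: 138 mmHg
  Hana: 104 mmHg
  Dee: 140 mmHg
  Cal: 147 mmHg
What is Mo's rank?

2.5

Sorted (ascending): 104, 138, 138, 140, 147
The 2 values of 138 occupy positions 2–3 → average rank (2+3)/2 = 2.5.
Mo has value 138 mmHg → rank 2.5.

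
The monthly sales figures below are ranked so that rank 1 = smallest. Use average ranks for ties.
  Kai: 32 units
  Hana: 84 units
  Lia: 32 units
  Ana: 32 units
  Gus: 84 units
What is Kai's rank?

2

Sorted (ascending): 32, 32, 32, 84, 84
The 3 values of 32 occupy positions 1–3 → average rank 2.
The 2 values of 84 occupy positions 4–5 → average rank (4+5)/2 = 4.5.
Kai has value 32 units → rank 2.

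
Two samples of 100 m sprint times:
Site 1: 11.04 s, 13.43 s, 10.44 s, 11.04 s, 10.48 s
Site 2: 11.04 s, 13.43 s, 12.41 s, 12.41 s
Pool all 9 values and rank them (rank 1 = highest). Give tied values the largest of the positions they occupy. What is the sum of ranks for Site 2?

17

Sorted (descending): 13.43, 13.43, 12.41, 12.41, 11.04, 11.04, 11.04, 10.48, 10.44
The 2 values of 13.43 occupy positions 1–2 → each gets rank 2.
The 2 values of 12.41 occupy positions 3–4 → each gets rank 4.
The 3 values of 11.04 occupy positions 5–7 → each gets rank 7.
Site 2 values → pooled ranks: 11.04→7, 13.43→2, 12.41→4, 12.41→4
Rank sum = 7 + 2 + 4 + 4 = 17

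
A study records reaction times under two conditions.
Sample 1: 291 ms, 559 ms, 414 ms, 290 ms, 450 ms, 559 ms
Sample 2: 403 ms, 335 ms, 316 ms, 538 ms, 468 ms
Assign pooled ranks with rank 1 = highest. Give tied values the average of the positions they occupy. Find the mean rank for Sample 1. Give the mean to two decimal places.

Sorted (descending): 559, 559, 538, 468, 450, 414, 403, 335, 316, 291, 290
The 2 values of 559 occupy positions 1–2 → average rank (1+2)/2 = 1.5.
Sample 1 values → pooled ranks: 291→10, 559→1.5, 414→6, 290→11, 450→5, 559→1.5
Mean rank = (10 + 1.5 + 6 + 11 + 5 + 1.5) / 6 = 5.83

5.83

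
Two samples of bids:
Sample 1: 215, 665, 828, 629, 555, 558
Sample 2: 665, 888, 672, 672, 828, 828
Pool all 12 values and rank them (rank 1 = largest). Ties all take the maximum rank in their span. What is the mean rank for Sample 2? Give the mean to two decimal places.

Sorted (descending): 888, 828, 828, 828, 672, 672, 665, 665, 629, 558, 555, 215
The 3 values of 828 occupy positions 2–4 → each gets rank 4.
The 2 values of 672 occupy positions 5–6 → each gets rank 6.
The 2 values of 665 occupy positions 7–8 → each gets rank 8.
Sample 2 values → pooled ranks: 665→8, 888→1, 672→6, 672→6, 828→4, 828→4
Mean rank = (8 + 1 + 6 + 6 + 4 + 4) / 6 = 4.83

4.83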